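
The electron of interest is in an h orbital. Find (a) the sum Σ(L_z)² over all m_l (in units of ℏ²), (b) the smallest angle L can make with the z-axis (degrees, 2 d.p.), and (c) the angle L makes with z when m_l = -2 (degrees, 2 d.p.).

Σ(L_z)² = 110 ℏ²; θ_min ≈ 24.09°; θ(m_l=-2) ≈ 111.42°

An h state has l = 5.
Σ m_l² = 110, so Σ(L_z)² = 110 ℏ².
cos θ_min = 5/√30, so θ_min ≈ 24.09°.
For m_l = -2: cos θ = -2/√30, θ ≈ 111.42°.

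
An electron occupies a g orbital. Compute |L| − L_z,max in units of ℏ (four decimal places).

|L| − L_z,max ≈ 0.4721ℏ

A g state has l = 4.
|L| = 2√5 ℏ ≈ 4.4721ℏ, while L_z,max = lℏ = 4ℏ.
The difference is (2√5 − 4)ℏ ≈ 0.4721ℏ.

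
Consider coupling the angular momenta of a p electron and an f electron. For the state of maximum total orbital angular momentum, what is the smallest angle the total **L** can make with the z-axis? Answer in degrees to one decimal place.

L runs from |1 − 3| = 2 to 1 + 3 = 4.
L ∈ {2, 3, 4}.
The maximum is L = 4, with |L_tot| = ℏ√(4·5) = 2√5 ℏ.
The minimum angle with z is arccos(4/√20) ≈ 26.6°.

θ_min ≈ 26.6°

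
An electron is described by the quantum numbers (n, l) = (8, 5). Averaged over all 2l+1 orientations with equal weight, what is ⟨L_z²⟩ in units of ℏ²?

The allowed m_l values are -5, -4, -3, -2, -1, 0, 1, 2, 3, 4, 5.
⟨L_z²⟩ = ℏ²·(Σ m_l²)/(2l+1) = ℏ²·110/11 = 10ℏ².

⟨L_z²⟩ = 10 ℏ²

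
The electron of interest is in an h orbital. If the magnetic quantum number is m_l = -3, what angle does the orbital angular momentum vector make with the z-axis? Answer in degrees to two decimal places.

θ ≈ 123.21°

For an h orbital, l = 5.
|L|² = l(l+1)ℏ² = 30ℏ², so |L| = √30 ℏ.
L_z = m_l ℏ = −3ℏ.
cos θ = L_z/|L| = -3/√30, so θ ≈ 123.21°.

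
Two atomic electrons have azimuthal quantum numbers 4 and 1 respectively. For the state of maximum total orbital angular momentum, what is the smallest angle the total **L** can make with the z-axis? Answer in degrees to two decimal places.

θ_min ≈ 24.09°

The total orbital quantum number L ranges from |l₁ − l₂| to l₁ + l₂ in integer steps.
L ∈ {3, 4, 5}.
The maximum is L = 5, with |L_tot| = ℏ√(5·6) = √30 ℏ.
The minimum angle with z is arccos(5/√30) ≈ 24.09°.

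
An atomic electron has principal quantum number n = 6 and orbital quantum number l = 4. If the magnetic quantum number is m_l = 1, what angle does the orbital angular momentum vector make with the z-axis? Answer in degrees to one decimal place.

θ ≈ 77.1°

|L| = √(l(l+1)) ℏ = 2√5 ℏ.
L_z = m_l ℏ = 1ℏ.
cos θ = L_z/|L| = 1/√20, so θ ≈ 77.1°.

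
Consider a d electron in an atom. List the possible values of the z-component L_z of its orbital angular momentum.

For a d orbital, l = 2.
L_z = m_l ℏ with m_l ranging from −l to +l in integer steps.
For l = 2: m_l ∈ {-2, -1, 0, 1, 2}.

L_z ∈ {−2ℏ, −ℏ, 0, ℏ, 2ℏ}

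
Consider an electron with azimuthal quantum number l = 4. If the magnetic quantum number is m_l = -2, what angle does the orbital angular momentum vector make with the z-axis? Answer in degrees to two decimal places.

θ ≈ 116.57°

|L| = ℏ√(l(l+1)) = 2√5 ℏ.
L_z = m_l ℏ = −2ℏ.
cos θ = L_z/|L| = -2/√20, so θ ≈ 116.57°.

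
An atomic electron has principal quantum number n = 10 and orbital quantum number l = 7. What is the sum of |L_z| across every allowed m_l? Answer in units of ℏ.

m_l runs from −7 to 7, i.e. {-7, -6, -5, -4, -3, -2, -1, 0, 1, 2, 3, 4, 5, 6, 7}.
Σ|m_l| = 2(1+2+…+7) = 56.

Σ|L_z| = 56 ℏ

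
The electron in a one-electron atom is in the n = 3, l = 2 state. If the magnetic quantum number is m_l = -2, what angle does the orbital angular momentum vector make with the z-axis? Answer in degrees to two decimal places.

|L| = ℏ√(l(l+1)) = √6 ℏ.
L_z = m_l ℏ = −2ℏ.
cos θ = L_z/|L| = -2/√6, so θ ≈ 144.74°.

θ ≈ 144.74°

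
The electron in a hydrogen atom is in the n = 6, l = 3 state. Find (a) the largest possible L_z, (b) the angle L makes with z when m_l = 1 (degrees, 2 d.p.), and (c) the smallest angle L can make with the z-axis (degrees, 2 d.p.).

L_z,max = lℏ = 3ℏ.
For m_l = 1: cos θ = 1/√12, θ ≈ 73.22°.
cos θ_min = 3/√12, so θ_min ≈ 30.00°.

L_z,max = 3ℏ; θ(m_l=1) ≈ 73.22°; θ_min ≈ 30.00°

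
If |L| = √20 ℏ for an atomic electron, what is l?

l = 4

Since |L|² = l(l+1)ℏ², l(l+1) = 20.
The positive root is l = 4.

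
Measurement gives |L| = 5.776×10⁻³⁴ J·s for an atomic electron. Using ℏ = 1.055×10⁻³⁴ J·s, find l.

In units of ℏ, |L| ≈ 5.475.
l(l+1) ≈ 5.475² ≈ 29.97, so l = 5.

l = 5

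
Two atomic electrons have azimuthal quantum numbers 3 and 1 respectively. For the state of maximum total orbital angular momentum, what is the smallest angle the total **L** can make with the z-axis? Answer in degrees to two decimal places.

L runs from |3 − 1| = 2 to 3 + 1 = 4.
L ∈ {2, 3, 4}.
The maximum is L = 4, with |L_tot| = ℏ√(4·5) = 2√5 ℏ.
The minimum angle with z is arccos(4/√20) ≈ 26.57°.

θ_min ≈ 26.57°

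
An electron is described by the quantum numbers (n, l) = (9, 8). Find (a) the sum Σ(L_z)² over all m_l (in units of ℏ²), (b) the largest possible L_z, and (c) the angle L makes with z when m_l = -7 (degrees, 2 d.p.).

Σ m_l² = 408, so Σ(L_z)² = 408 ℏ².
L_z,max = lℏ = 8ℏ.
For m_l = -7: cos θ = -7/√72, θ ≈ 145.58°.

Σ(L_z)² = 408 ℏ²; L_z,max = 8ℏ; θ(m_l=-7) ≈ 145.58°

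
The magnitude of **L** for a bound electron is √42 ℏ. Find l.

l = 6

(|L|/ℏ)² = l(l+1) = 42.
The positive root is l = 6.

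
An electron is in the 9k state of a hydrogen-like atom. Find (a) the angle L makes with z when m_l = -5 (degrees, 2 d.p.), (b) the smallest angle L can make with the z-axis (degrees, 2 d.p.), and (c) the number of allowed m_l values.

θ(m_l=-5) ≈ 131.92°; θ_min ≈ 20.70°; 15 values

The 9k subshell has l = 7.
For m_l = -5: cos θ = -5/√56, θ ≈ 131.92°.
cos θ_min = 7/√56, so θ_min ≈ 20.70°.
There are 2l+1 = 15 values of m_l.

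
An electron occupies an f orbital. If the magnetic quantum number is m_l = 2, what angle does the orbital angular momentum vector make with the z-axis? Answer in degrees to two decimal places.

θ ≈ 54.74°

For an f orbital, l = 3.
|L| = ℏ√(l(l+1)) = 2√3 ℏ.
L_z = m_l ℏ = 2ℏ.
cos θ = L_z/|L| = 2/√12, so θ ≈ 54.74°.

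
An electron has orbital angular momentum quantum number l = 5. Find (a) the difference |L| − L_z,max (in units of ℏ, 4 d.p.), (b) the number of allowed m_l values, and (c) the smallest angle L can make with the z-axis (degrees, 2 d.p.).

|L|−L_z,max ≈ 0.4772ℏ; 11 values; θ_min ≈ 24.09°

|L| − L_z,max = (√30 − 5)ℏ ≈ 0.4772ℏ.
There are 2l+1 = 11 values of m_l.
cos θ_min = 5/√30, so θ_min ≈ 24.09°.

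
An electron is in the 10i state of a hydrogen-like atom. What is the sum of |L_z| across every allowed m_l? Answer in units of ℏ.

Σ|L_z| = 42 ℏ

10i means n = 10, l = 6.
m_l ∈ {-6, -5, -4, -3, -2, -1, 0, 1, 2, 3, 4, 5, 6}.
Σ|m_l| = l(l+1) = 42.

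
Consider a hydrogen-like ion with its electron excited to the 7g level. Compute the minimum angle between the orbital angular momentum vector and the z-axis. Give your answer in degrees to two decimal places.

The 7g level has l = 4.
|L| = ℏ√(l(l+1)) = 2√5 ℏ.
The smallest angle corresponds to the largest L_z, i.e. m_l = l = 4, giving L_z = 4ℏ.
cos θ_min = 4/√20, so θ_min ≈ 26.57°.

θ_min ≈ 26.57°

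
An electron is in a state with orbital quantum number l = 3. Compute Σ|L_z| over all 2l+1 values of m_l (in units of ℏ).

Σ|L_z| = 12 ℏ

The allowed m_l values are -3, -2, -1, 0, 1, 2, 3.
Σ|m_l| = l(l+1) = 12.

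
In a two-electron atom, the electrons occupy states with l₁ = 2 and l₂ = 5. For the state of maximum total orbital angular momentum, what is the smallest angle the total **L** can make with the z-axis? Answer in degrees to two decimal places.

θ_min ≈ 20.70°

By the triangle rule, |l₁ − l₂| ≤ L ≤ l₁ + l₂.
L ∈ {3, 4, 5, 6, 7}.
The maximum is L = 7, with |L_tot| = ℏ√(7·8) = 2√14 ℏ.
The minimum angle with z is arccos(7/√56) ≈ 20.70°.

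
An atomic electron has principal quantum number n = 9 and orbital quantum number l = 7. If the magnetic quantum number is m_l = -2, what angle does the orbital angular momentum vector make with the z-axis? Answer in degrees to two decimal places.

|L| = √(l(l+1)) ℏ = 2√14 ℏ.
L_z = m_l ℏ = −2ℏ.
cos θ = L_z/|L| = -2/√56, so θ ≈ 105.50°.

θ ≈ 105.50°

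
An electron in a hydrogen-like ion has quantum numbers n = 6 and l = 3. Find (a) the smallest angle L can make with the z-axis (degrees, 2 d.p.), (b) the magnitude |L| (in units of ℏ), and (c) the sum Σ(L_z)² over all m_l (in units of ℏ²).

cos θ_min = 3/√12, so θ_min ≈ 30.00°.
|L| = ℏ√(3·4) = 2√3 ℏ ≈ 3.464ℏ.
Σ m_l² = 28, so Σ(L_z)² = 28 ℏ².

θ_min ≈ 30.00°; |L| = 2√3 ℏ ≈ 3.464ℏ; Σ(L_z)² = 28 ℏ²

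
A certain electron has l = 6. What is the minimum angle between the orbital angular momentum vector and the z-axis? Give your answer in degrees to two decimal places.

|L| = ℏ√(l(l+1)) = √42 ℏ.
The smallest angle corresponds to the largest L_z, i.e. m_l = l = 6, giving L_z = 6ℏ.
cos θ_min = 6/√42, so θ_min ≈ 22.21°.

θ_min ≈ 22.21°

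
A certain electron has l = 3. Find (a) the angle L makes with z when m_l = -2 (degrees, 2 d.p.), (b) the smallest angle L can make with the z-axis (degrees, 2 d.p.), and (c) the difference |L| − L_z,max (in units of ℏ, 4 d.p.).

θ(m_l=-2) ≈ 125.26°; θ_min ≈ 30.00°; |L|−L_z,max ≈ 0.4641ℏ

For m_l = -2: cos θ = -2/√12, θ ≈ 125.26°.
cos θ_min = 3/√12, so θ_min ≈ 30.00°.
|L| − L_z,max = (2√3 − 3)ℏ ≈ 0.4641ℏ.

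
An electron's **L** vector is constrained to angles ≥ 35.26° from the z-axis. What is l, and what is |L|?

l = 2, |L| = √6 ℏ ≈ 2.449ℏ

cos²θ_min = l/(l+1) = 0.6667.
Thus l = 0.6667/(1 − 0.6667) ≈ 2.
Then |L| = ℏ√(2·3) = √6 ℏ.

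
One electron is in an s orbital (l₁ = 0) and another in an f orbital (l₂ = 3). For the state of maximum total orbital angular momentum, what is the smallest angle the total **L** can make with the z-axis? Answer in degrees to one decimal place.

θ_min ≈ 30.0°

The total orbital quantum number L ranges from |l₁ − l₂| to l₁ + l₂ in integer steps.
Allowed values: L = 3.
The maximum is L = 3, with |L_tot| = ℏ√(3·4) = 2√3 ℏ.
The minimum angle with z is arccos(3/√12) ≈ 30.0°.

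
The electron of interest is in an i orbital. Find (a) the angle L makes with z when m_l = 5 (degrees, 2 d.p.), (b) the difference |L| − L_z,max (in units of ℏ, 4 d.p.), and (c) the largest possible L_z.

The letter i corresponds to l = 6.
For m_l = 5: cos θ = 5/√42, θ ≈ 39.51°.
|L| − L_z,max = (√42 − 6)ℏ ≈ 0.4807ℏ.
L_z,max = lℏ = 6ℏ.

θ(m_l=5) ≈ 39.51°; |L|−L_z,max ≈ 0.4807ℏ; L_z,max = 6ℏ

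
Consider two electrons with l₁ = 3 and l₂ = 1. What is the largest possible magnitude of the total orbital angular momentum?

|L_tot|_max = 2√5 ℏ ≈ 4.472ℏ

By the triangle rule, |l₁ − l₂| ≤ L ≤ l₁ + l₂.
L ∈ {2, 3, 4}.
The largest magnitude corresponds to L = 4: |L_tot| = ℏ√(4·5) = 2√5 ℏ.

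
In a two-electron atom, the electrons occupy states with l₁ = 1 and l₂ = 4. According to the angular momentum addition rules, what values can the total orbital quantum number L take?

L = 3, 4, 5

Angular momentum addition gives L = |l₁ − l₂|, …, l₁ + l₂.
L ∈ {3, 4, 5}.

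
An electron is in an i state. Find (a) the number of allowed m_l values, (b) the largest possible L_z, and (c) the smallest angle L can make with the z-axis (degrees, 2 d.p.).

13 values; L_z,max = 6ℏ; θ_min ≈ 22.21°

For an i orbital, l = 6.
There are 2l+1 = 13 values of m_l.
L_z,max = lℏ = 6ℏ.
cos θ_min = 6/√42, so θ_min ≈ 22.21°.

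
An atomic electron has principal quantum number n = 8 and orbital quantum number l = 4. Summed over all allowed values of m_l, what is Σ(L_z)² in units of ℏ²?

Σ(L_z)² = 60 ℏ²

m_l ∈ {-4, -3, -2, -1, 0, 1, 2, 3, 4}.
Summing m² from −4 to 4: Σ m_l² = 60.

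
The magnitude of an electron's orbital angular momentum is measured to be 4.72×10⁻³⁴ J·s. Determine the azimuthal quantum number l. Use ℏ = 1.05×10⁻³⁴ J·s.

l = 4

In units of ℏ, |L| ≈ 4.495.
l(l+1) ≈ 4.495² ≈ 20.21, so l = 4.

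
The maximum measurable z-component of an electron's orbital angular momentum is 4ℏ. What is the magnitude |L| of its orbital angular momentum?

|L| = 2√5 ℏ ≈ 4.472ℏ

The maximum L_z equals lℏ, giving l = 4.
Then |L| = ℏ√(4·5) = 2√5 ℏ.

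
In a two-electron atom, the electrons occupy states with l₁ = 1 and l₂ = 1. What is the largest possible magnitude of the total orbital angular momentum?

The total orbital quantum number L ranges from |l₁ − l₂| to l₁ + l₂ in integer steps.
So L can be 0, 1, 2.
The largest magnitude corresponds to L = 2: |L_tot| = ℏ√(2·3) = √6 ℏ.

|L_tot|_max = √6 ℏ ≈ 2.449ℏ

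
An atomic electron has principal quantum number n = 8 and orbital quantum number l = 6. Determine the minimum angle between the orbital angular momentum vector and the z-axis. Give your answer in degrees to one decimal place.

θ_min ≈ 22.2°

|L|² = l(l+1)ℏ² = 42ℏ², so |L| = √42 ℏ.
The smallest angle corresponds to the largest L_z, i.e. m_l = l = 6, giving L_z = 6ℏ.
cos θ_min = 6/√42, so θ_min ≈ 22.2°.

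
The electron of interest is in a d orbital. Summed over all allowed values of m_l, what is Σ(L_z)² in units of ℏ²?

Σ(L_z)² = 10 ℏ²

A d state has l = 2.
The allowed m_l values are -2, -1, 0, 1, 2.
Σ m_l² = 2·(1 + 4) = 10.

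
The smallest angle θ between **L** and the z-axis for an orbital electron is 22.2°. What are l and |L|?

cos θ_min = l/√(l(l+1)) = √(l/(l+1)), so l/(l+1) = cos²(22.2°) = 0.8572.
Solving: l = 6.
Then |L| = ℏ√(6·7) = √42 ℏ.

l = 6, |L| = √42 ℏ ≈ 6.481ℏ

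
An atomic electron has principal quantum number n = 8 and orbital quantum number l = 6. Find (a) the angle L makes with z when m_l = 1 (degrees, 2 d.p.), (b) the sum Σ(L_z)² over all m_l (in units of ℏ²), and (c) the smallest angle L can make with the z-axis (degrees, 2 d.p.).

For m_l = 1: cos θ = 1/√42, θ ≈ 81.12°.
Σ m_l² = 182, so Σ(L_z)² = 182 ℏ².
cos θ_min = 6/√42, so θ_min ≈ 22.21°.

θ(m_l=1) ≈ 81.12°; Σ(L_z)² = 182 ℏ²; θ_min ≈ 22.21°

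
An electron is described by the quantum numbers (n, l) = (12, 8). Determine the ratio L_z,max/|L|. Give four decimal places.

|L| = 6√2 ℏ ≈ 8.4853ℏ, while L_z,max = lℏ = 8ℏ.
L_z,max/|L| = 8/√72 = 0.9428.

L_z,max/|L| = 0.9428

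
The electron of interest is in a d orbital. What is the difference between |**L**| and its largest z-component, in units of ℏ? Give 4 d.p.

A d state has l = 2.
|L| = √6 ℏ ≈ 2.4495ℏ, while L_z,max = lℏ = 2ℏ.
The difference is (√6 − 2)ℏ ≈ 0.4495ℏ.

|L| − L_z,max ≈ 0.4495ℏ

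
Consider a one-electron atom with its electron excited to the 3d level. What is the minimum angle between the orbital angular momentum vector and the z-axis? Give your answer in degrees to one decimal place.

The 3d level has l = 2.
|L|² = l(l+1)ℏ² = 6ℏ², so |L| = √6 ℏ.
The smallest angle corresponds to the largest L_z, i.e. m_l = l = 2, giving L_z = 2ℏ.
cos θ_min = 2/√6, so θ_min ≈ 35.3°.

θ_min ≈ 35.3°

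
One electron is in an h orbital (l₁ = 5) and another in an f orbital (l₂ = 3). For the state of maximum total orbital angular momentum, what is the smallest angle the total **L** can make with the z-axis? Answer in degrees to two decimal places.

The total orbital quantum number L ranges from |l₁ − l₂| to l₁ + l₂ in integer steps.
So L can be 2, 3, 4, 5, 6, 7, 8.
The maximum is L = 8, with |L_tot| = ℏ√(8·9) = 6√2 ℏ.
The minimum angle with z is arccos(8/√72) ≈ 19.47°.

θ_min ≈ 19.47°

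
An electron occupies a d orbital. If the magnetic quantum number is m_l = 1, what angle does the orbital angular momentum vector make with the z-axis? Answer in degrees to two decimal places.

θ ≈ 65.91°

The letter d corresponds to l = 2.
|L| = √(l(l+1)) ℏ = √6 ℏ.
L_z = m_l ℏ = 1ℏ.
cos θ = L_z/|L| = 1/√6, so θ ≈ 65.91°.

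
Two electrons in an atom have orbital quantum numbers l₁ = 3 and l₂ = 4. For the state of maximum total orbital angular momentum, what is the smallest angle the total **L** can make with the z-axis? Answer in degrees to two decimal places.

θ_min ≈ 20.70°

L runs from |3 − 4| = 1 to 3 + 4 = 7.
So L can be 1, 2, 3, 4, 5, 6, 7.
The maximum is L = 7, with |L_tot| = ℏ√(7·8) = 2√14 ℏ.
The minimum angle with z is arccos(7/√56) ≈ 20.70°.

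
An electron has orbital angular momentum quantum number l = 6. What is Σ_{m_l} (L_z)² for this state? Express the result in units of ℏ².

Σ(L_z)² = 182 ℏ²

m_l ∈ {-6, -5, -4, -3, -2, -1, 0, 1, 2, 3, 4, 5, 6}.
Summing m² from −6 to 6: Σ m_l² = 182.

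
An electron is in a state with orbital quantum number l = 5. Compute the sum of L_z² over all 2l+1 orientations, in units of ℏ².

m_l ∈ {-5, -4, -3, -2, -1, 0, 1, 2, 3, 4, 5}.
Summing m² from −5 to 5: Σ m_l² = 110.

Σ(L_z)² = 110 ℏ²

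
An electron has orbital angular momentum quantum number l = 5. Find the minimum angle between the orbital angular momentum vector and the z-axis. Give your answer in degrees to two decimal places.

|L| = ℏ√(l(l+1)) = √30 ℏ.
The smallest angle corresponds to the largest L_z, i.e. m_l = l = 5, giving L_z = 5ℏ.
cos θ_min = 5/√30, so θ_min ≈ 24.09°.

θ_min ≈ 24.09°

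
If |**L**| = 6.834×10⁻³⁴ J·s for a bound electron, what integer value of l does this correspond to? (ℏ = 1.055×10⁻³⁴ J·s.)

Dividing by ℏ: |L|/ℏ ≈ 6.478.
l(l+1) ≈ 6.478² ≈ 41.96, so l = 6.

l = 6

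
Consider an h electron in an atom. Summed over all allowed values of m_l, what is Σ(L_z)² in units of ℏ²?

An h state has l = 5.
The allowed m_l values are -5, -4, -3, -2, -1, 0, 1, 2, 3, 4, 5.
Σ m_l² = l(l+1)(2l+1)/3 = 5·6·11/3 = 110.

Σ(L_z)² = 110 ℏ²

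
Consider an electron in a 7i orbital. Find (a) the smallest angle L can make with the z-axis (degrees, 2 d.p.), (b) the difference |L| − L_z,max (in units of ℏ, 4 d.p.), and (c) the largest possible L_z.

θ_min ≈ 22.21°; |L|−L_z,max ≈ 0.4807ℏ; L_z,max = 6ℏ

The 7i subshell has l = 6.
cos θ_min = 6/√42, so θ_min ≈ 22.21°.
|L| − L_z,max = (√42 − 6)ℏ ≈ 0.4807ℏ.
L_z,max = lℏ = 6ℏ.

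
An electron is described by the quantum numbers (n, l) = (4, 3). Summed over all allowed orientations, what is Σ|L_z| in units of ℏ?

Σ|L_z| = 12 ℏ

The allowed m_l values are -3, -2, -1, 0, 1, 2, 3.
Σ|m_l| = 2(1+2+…+3) = 12.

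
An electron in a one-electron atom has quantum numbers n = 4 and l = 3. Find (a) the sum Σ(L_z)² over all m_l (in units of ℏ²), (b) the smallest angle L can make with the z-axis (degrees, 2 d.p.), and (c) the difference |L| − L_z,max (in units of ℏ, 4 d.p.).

Σ(L_z)² = 28 ℏ²; θ_min ≈ 30.00°; |L|−L_z,max ≈ 0.4641ℏ

Σ m_l² = 28, so Σ(L_z)² = 28 ℏ².
cos θ_min = 3/√12, so θ_min ≈ 30.00°.
|L| − L_z,max = (2√3 − 3)ℏ ≈ 0.4641ℏ.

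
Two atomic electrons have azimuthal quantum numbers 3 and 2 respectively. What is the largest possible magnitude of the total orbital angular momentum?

|L_tot|_max = √30 ℏ ≈ 5.477ℏ

Angular momentum addition gives L = |l₁ − l₂|, …, l₁ + l₂.
L ∈ {1, 2, 3, 4, 5}.
The largest magnitude corresponds to L = 5: |L_tot| = ℏ√(5·6) = √30 ℏ.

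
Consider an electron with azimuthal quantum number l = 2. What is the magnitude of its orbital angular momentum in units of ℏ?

|L| = √6 ℏ ≈ 2.449ℏ

|L| = ℏ√(l(l+1)) = ℏ√(2·3) = √6 ℏ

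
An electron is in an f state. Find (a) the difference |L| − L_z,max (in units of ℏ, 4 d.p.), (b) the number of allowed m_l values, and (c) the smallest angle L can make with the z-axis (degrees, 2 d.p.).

An f state has l = 3.
|L| − L_z,max = (2√3 − 3)ℏ ≈ 0.4641ℏ.
There are 2l+1 = 7 values of m_l.
cos θ_min = 3/√12, so θ_min ≈ 30.00°.

|L|−L_z,max ≈ 0.4641ℏ; 7 values; θ_min ≈ 30.00°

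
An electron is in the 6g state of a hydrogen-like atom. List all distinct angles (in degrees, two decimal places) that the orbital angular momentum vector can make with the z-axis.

θ ∈ {26.57°, 47.87°, 63.43°, 77.08°, 90.00°, 102.92°, 116.57°, 132.13°, 153.43°}

For 6g, l = 4.
|L| = ℏ√(l(l+1)) = 2√5 ℏ.
cos θ = m_l/√20 for each m_l ∈ {-4, -3, -2, -1, 0, 1, 2, 3, 4}.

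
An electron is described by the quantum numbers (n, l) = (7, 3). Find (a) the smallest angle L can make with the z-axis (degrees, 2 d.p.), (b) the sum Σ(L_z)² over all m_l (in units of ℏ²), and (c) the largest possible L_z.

θ_min ≈ 30.00°; Σ(L_z)² = 28 ℏ²; L_z,max = 3ℏ

cos θ_min = 3/√12, so θ_min ≈ 30.00°.
Σ m_l² = 28, so Σ(L_z)² = 28 ℏ².
L_z,max = lℏ = 3ℏ.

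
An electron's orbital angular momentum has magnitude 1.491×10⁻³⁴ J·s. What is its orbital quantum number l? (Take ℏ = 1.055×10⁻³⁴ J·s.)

l = 1

In units of ℏ, |L| ≈ 1.413.
l(l+1) ≈ 1.413² ≈ 2.00, so l = 1.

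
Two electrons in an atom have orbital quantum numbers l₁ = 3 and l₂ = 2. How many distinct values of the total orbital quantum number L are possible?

5

The total orbital quantum number L ranges from |l₁ − l₂| to l₁ + l₂ in integer steps.
So L can be 1, 2, 3, 4, 5.
That is 5 values.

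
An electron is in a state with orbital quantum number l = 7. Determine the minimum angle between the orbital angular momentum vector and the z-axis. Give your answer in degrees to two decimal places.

|L|² = l(l+1)ℏ² = 56ℏ², so |L| = 2√14 ℏ.
The smallest angle corresponds to the largest L_z, i.e. m_l = l = 7, giving L_z = 7ℏ.
cos θ_min = 7/√56, so θ_min ≈ 20.70°.

θ_min ≈ 20.70°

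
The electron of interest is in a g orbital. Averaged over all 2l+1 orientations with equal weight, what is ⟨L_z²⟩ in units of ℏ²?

A g state has l = 4.
The allowed m_l values are -4, -3, -2, -1, 0, 1, 2, 3, 4.
Average of L_z² over 9 states: 60/9 ℏ² = 6.667 ℏ².

⟨L_z²⟩ = 6.667 ℏ²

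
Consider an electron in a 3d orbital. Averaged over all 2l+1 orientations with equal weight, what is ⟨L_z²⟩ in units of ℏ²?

⟨L_z²⟩ = 2 ℏ²

The 3d subshell has l = 2.
The allowed m_l values are -2, -1, 0, 1, 2.
⟨L_z²⟩ = ℏ²·l(l+1)/3 = 2ℏ².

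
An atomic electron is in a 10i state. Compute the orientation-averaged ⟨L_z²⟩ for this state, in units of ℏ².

10i means n = 10, l = 6.
m_l runs from −6 to 6, i.e. {-6, -5, -4, -3, -2, -1, 0, 1, 2, 3, 4, 5, 6}.
⟨L_z²⟩ = ℏ²·l(l+1)/3 = 14ℏ².

⟨L_z²⟩ = 14 ℏ²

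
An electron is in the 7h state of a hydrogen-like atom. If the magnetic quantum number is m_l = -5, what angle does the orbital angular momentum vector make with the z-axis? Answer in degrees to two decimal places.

θ ≈ 155.91°

For 7h, l = 5.
|L| = ℏ√(l(l+1)) = √30 ℏ.
L_z = m_l ℏ = −5ℏ.
cos θ = L_z/|L| = -5/√30, so θ ≈ 155.91°.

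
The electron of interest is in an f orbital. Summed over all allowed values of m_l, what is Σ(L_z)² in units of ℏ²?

Σ(L_z)² = 28 ℏ²

F corresponds to l = 3.
The allowed m_l values are -3, -2, -1, 0, 1, 2, 3.
Σ m_l² = l(l+1)(2l+1)/3 = 3·4·7/3 = 28.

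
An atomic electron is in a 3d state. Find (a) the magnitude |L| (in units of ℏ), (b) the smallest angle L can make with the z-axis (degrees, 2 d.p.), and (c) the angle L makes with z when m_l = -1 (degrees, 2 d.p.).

|L| = √6 ℏ ≈ 2.449ℏ; θ_min ≈ 35.26°; θ(m_l=-1) ≈ 114.09°

3d means n = 3, l = 2.
|L| = ℏ√(2·3) = √6 ℏ ≈ 2.449ℏ.
cos θ_min = 2/√6, so θ_min ≈ 35.26°.
For m_l = -1: cos θ = -1/√6, θ ≈ 114.09°.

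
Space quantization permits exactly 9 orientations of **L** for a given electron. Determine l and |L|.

l = 4, |L| = 2√5 ℏ ≈ 4.472ℏ

Since there are 2l+1 = 9 values of m_l, l = 4.
Then |L| = √(l(l+1)) ℏ = 2√5 ℏ.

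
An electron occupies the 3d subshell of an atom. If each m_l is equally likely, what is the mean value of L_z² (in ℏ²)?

⟨L_z²⟩ = 2 ℏ²

The 3d subshell has l = 2.
The allowed m_l values are -2, -1, 0, 1, 2.
⟨L_z²⟩ = ℏ²·l(l+1)/3 = 2ℏ².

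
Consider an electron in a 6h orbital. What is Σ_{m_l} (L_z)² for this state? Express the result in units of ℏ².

6h means n = 6, l = 5.
The allowed m_l values are -5, -4, -3, -2, -1, 0, 1, 2, 3, 4, 5.
Σ m_l² = 2·(1 + 4 + 9 + 16 + 25) = 110.

Σ(L_z)² = 110 ℏ²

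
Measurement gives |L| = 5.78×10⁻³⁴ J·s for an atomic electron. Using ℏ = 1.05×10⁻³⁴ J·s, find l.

l = 5

|L|/ℏ = (5.78×10⁻³⁴)/(1.05×10⁻³⁴) ≈ 5.505.
Set l(l+1) = 30.30; the integer solution is l = 5.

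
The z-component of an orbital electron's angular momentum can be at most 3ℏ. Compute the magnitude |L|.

|L| = 2√3 ℏ ≈ 3.464ℏ

L_z,max = lℏ, so l = 3.
|L| = ℏ√(l(l+1)) = 2√3 ℏ.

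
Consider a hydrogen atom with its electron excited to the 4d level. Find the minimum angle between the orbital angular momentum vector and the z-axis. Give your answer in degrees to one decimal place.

The 4d level has l = 2.
|L|² = l(l+1)ℏ² = 6ℏ², so |L| = √6 ℏ.
The smallest angle corresponds to the largest L_z, i.e. m_l = l = 2, giving L_z = 2ℏ.
cos θ_min = 2/√6, so θ_min ≈ 35.3°.

θ_min ≈ 35.3°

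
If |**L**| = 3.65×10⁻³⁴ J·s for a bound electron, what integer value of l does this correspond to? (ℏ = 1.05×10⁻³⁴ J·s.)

l = 3

|L|/ℏ = (3.65×10⁻³⁴)/(1.05×10⁻³⁴) ≈ 3.476.
Set l(l+1) = 12.08; the integer solution is l = 3.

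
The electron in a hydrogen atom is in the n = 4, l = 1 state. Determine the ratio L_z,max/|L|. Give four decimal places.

|L| = √2 ℏ ≈ 1.4142ℏ, while L_z,max = lℏ = 1ℏ.
L_z,max/|L| = 1/√2 = 0.7071.

L_z,max/|L| = 0.7071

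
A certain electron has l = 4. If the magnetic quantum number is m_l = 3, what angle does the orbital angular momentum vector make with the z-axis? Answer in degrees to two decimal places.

|L| = √(l(l+1)) ℏ = 2√5 ℏ.
L_z = m_l ℏ = 3ℏ.
cos θ = L_z/|L| = 3/√20, so θ ≈ 47.87°.

θ ≈ 47.87°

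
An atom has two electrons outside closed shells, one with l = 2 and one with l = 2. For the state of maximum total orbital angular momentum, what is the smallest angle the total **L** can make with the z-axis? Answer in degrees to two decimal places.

By the triangle rule, |l₁ − l₂| ≤ L ≤ l₁ + l₂.
Allowed values: L = 0, 1, 2, 3, 4.
The maximum is L = 4, with |L_tot| = ℏ√(4·5) = 2√5 ℏ.
The minimum angle with z is arccos(4/√20) ≈ 26.57°.

θ_min ≈ 26.57°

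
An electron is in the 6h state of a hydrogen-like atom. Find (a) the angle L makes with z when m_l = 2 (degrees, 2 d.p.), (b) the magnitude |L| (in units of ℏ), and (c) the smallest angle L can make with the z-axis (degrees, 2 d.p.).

θ(m_l=2) ≈ 68.58°; |L| = √30 ℏ ≈ 5.477ℏ; θ_min ≈ 24.09°

The 6h subshell has l = 5.
For m_l = 2: cos θ = 2/√30, θ ≈ 68.58°.
|L| = ℏ√(5·6) = √30 ℏ ≈ 5.477ℏ.
cos θ_min = 5/√30, so θ_min ≈ 24.09°.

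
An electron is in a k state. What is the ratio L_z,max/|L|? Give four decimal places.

L_z,max/|L| = 0.9354

K corresponds to l = 7.
|L| = 2√14 ℏ ≈ 7.4833ℏ, while L_z,max = lℏ = 7ℏ.
L_z,max/|L| = 7/√56 = 0.9354.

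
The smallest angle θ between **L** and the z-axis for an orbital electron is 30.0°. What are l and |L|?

l = 3, |L| = 2√3 ℏ ≈ 3.464ℏ

At minimum angle, m_l = l, so cos θ = l/√(l(l+1)); cos²θ = l/(l+1) = 0.7500.
l = cos²θ/sin²θ ≈ 3.
Then |L| = ℏ√(3·4) = 2√3 ℏ.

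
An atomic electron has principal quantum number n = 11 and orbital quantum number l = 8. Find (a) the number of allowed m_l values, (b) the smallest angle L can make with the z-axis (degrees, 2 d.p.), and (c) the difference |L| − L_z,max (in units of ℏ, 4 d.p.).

17 values; θ_min ≈ 19.47°; |L|−L_z,max ≈ 0.4853ℏ

There are 2l+1 = 17 values of m_l.
cos θ_min = 8/√72, so θ_min ≈ 19.47°.
|L| − L_z,max = (6√2 − 8)ℏ ≈ 0.4853ℏ.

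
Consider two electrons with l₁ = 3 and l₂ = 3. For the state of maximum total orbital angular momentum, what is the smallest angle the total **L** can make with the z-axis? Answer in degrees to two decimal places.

θ_min ≈ 22.21°

Angular momentum addition gives L = |l₁ − l₂|, …, l₁ + l₂.
L ∈ {0, 1, 2, 3, 4, 5, 6}.
The maximum is L = 6, with |L_tot| = ℏ√(6·7) = √42 ℏ.
The minimum angle with z is arccos(6/√42) ≈ 22.21°.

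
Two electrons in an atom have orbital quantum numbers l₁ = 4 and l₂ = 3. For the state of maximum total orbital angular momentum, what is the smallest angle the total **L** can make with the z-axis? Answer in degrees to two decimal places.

θ_min ≈ 20.70°

The total orbital quantum number L ranges from |l₁ − l₂| to l₁ + l₂ in integer steps.
Allowed values: L = 1, 2, 3, 4, 5, 6, 7.
The maximum is L = 7, with |L_tot| = ℏ√(7·8) = 2√14 ℏ.
The minimum angle with z is arccos(7/√56) ≈ 20.70°.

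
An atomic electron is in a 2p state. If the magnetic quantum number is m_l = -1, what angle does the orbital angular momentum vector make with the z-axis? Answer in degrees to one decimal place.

θ ≈ 135.0°

2p means n = 2, l = 1.
|L| = ℏ√(l(l+1)) = √2 ℏ.
L_z = m_l ℏ = −1ℏ.
cos θ = L_z/|L| = -1/√2, so θ ≈ 135.0°.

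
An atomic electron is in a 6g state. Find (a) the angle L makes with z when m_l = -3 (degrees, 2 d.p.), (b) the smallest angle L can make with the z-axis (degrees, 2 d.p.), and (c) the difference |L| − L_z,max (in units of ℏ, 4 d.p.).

θ(m_l=-3) ≈ 132.13°; θ_min ≈ 26.57°; |L|−L_z,max ≈ 0.4721ℏ

The 6g subshell has l = 4.
For m_l = -3: cos θ = -3/√20, θ ≈ 132.13°.
cos θ_min = 4/√20, so θ_min ≈ 26.57°.
|L| − L_z,max = (2√5 − 4)ℏ ≈ 0.4721ℏ.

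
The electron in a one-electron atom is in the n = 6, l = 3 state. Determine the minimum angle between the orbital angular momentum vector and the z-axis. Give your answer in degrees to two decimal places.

θ_min ≈ 30.00°

|L| = ℏ√(l(l+1)) = 2√3 ℏ.
The smallest angle corresponds to the largest L_z, i.e. m_l = l = 3, giving L_z = 3ℏ.
cos θ_min = 3/√12, so θ_min ≈ 30.00°.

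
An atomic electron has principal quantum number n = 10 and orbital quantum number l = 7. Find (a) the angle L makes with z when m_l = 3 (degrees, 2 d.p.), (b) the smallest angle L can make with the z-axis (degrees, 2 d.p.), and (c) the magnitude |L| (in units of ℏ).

For m_l = 3: cos θ = 3/√56, θ ≈ 66.37°.
cos θ_min = 7/√56, so θ_min ≈ 20.70°.
|L| = ℏ√(7·8) = 2√14 ℏ ≈ 7.483ℏ.

θ(m_l=3) ≈ 66.37°; θ_min ≈ 20.70°; |L| = 2√14 ℏ ≈ 7.483ℏ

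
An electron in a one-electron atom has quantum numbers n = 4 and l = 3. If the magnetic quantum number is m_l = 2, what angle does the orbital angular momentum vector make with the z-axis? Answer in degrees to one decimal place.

|L|² = l(l+1)ℏ² = 12ℏ², so |L| = 2√3 ℏ.
L_z = m_l ℏ = 2ℏ.
cos θ = L_z/|L| = 2/√12, so θ ≈ 54.7°.

θ ≈ 54.7°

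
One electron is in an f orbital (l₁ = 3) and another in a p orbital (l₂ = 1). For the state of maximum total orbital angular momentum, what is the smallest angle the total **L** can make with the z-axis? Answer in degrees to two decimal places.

θ_min ≈ 26.57°

By the triangle rule, |l₁ − l₂| ≤ L ≤ l₁ + l₂.
So L can be 2, 3, 4.
The maximum is L = 4, with |L_tot| = ℏ√(4·5) = 2√5 ℏ.
The minimum angle with z is arccos(4/√20) ≈ 26.57°.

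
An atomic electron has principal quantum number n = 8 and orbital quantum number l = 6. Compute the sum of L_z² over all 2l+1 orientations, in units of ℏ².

Σ(L_z)² = 182 ℏ²

m_l ∈ {-6, -5, -4, -3, -2, -1, 0, 1, 2, 3, 4, 5, 6}.
Σ m_l² = 2·(1 + 4 + 9 + 16 + 25 + 36) = 182.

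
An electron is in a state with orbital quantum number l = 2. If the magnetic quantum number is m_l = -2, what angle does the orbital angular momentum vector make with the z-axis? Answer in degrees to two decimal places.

θ ≈ 144.74°

|L| = √(l(l+1)) ℏ = √6 ℏ.
L_z = m_l ℏ = −2ℏ.
cos θ = L_z/|L| = -2/√6, so θ ≈ 144.74°.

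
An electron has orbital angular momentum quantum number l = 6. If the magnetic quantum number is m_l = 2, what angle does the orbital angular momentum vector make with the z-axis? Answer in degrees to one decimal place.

θ ≈ 72.0°

|L|² = l(l+1)ℏ² = 42ℏ², so |L| = √42 ℏ.
L_z = m_l ℏ = 2ℏ.
cos θ = L_z/|L| = 2/√42, so θ ≈ 72.0°.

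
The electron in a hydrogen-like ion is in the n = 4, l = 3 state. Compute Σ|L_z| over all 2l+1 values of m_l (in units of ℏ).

Σ|L_z| = 12 ℏ

The allowed m_l values are -3, -2, -1, 0, 1, 2, 3.
Σ|m_l| = 2·3(3+1)/2 = 12.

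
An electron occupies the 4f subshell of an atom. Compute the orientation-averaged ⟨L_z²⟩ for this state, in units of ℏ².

⟨L_z²⟩ = 4 ℏ²

For 4f, l = 3.
The allowed m_l values are -3, -2, -1, 0, 1, 2, 3.
⟨L_z²⟩ = ℏ²·(Σ m_l²)/(2l+1) = ℏ²·28/7 = 4ℏ².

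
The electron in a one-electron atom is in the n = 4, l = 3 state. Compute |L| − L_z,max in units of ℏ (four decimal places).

|L| − L_z,max ≈ 0.4641ℏ

|L| = 2√3 ℏ ≈ 3.4641ℏ, while L_z,max = lℏ = 3ℏ.
The difference is (2√3 − 3)ℏ ≈ 0.4641ℏ.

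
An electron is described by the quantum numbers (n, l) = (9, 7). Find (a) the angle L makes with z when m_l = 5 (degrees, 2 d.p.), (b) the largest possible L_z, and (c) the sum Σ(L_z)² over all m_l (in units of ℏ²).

For m_l = 5: cos θ = 5/√56, θ ≈ 48.08°.
L_z,max = lℏ = 7ℏ.
Σ m_l² = 280, so Σ(L_z)² = 280 ℏ².

θ(m_l=5) ≈ 48.08°; L_z,max = 7ℏ; Σ(L_z)² = 280 ℏ²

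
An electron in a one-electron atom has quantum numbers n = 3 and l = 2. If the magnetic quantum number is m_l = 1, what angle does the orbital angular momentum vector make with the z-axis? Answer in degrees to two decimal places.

θ ≈ 65.91°

|L|² = l(l+1)ℏ² = 6ℏ², so |L| = √6 ℏ.
L_z = m_l ℏ = 1ℏ.
cos θ = L_z/|L| = 1/√6, so θ ≈ 65.91°.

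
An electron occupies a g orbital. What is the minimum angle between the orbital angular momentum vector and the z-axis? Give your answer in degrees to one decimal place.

G corresponds to l = 4.
|L|² = l(l+1)ℏ² = 20ℏ², so |L| = 2√5 ℏ.
The smallest angle corresponds to the largest L_z, i.e. m_l = l = 4, giving L_z = 4ℏ.
cos θ_min = 4/√20, so θ_min ≈ 26.6°.

θ_min ≈ 26.6°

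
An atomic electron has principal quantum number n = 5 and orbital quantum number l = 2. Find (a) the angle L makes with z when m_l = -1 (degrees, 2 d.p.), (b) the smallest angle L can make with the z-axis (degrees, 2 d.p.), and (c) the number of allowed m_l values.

θ(m_l=-1) ≈ 114.09°; θ_min ≈ 35.26°; 5 values

For m_l = -1: cos θ = -1/√6, θ ≈ 114.09°.
cos θ_min = 2/√6, so θ_min ≈ 35.26°.
There are 2l+1 = 5 values of m_l.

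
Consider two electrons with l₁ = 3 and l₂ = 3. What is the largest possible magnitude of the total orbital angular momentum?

|L_tot|_max = √42 ℏ ≈ 6.481ℏ

The total orbital quantum number L ranges from |l₁ − l₂| to l₁ + l₂ in integer steps.
So L can be 0, 1, 2, 3, 4, 5, 6.
The largest magnitude corresponds to L = 6: |L_tot| = ℏ√(6·7) = √42 ℏ.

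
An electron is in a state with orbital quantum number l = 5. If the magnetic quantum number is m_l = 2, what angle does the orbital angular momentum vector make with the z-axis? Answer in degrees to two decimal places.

θ ≈ 68.58°

|L| = ℏ√(l(l+1)) = √30 ℏ.
L_z = m_l ℏ = 2ℏ.
cos θ = L_z/|L| = 2/√30, so θ ≈ 68.58°.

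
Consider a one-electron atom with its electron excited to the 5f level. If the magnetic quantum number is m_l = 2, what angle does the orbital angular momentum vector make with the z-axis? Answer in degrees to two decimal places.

θ ≈ 54.74°

The 5f level has l = 3.
|L|² = l(l+1)ℏ² = 12ℏ², so |L| = 2√3 ℏ.
L_z = m_l ℏ = 2ℏ.
cos θ = L_z/|L| = 2/√12, so θ ≈ 54.74°.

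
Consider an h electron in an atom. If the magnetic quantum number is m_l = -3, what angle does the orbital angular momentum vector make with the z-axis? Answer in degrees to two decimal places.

H corresponds to l = 5.
|L| = √(l(l+1)) ℏ = √30 ℏ.
L_z = m_l ℏ = −3ℏ.
cos θ = L_z/|L| = -3/√30, so θ ≈ 123.21°.

θ ≈ 123.21°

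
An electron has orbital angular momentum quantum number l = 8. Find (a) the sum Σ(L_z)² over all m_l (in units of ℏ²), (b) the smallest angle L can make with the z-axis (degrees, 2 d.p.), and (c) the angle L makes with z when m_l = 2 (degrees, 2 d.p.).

Σ m_l² = 408, so Σ(L_z)² = 408 ℏ².
cos θ_min = 8/√72, so θ_min ≈ 19.47°.
For m_l = 2: cos θ = 2/√72, θ ≈ 76.37°.

Σ(L_z)² = 408 ℏ²; θ_min ≈ 19.47°; θ(m_l=2) ≈ 76.37°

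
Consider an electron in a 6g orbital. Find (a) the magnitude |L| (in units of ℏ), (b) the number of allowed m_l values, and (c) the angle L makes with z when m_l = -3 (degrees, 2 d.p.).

For 6g, l = 4.
|L| = ℏ√(4·5) = 2√5 ℏ ≈ 4.472ℏ.
There are 2l+1 = 9 values of m_l.
For m_l = -3: cos θ = -3/√20, θ ≈ 132.13°.

|L| = 2√5 ℏ ≈ 4.472ℏ; 9 values; θ(m_l=-3) ≈ 132.13°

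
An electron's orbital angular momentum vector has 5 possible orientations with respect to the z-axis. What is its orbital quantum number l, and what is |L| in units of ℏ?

5 = 2l + 1, so l = (5−1)/2 = 2.
Then |L| = √(l(l+1)) ℏ = √6 ℏ.

l = 2, |L| = √6 ℏ ≈ 2.449ℏ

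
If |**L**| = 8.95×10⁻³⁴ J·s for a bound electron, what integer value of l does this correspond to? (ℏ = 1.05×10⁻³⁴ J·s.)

In units of ℏ, |L| ≈ 8.524.
Set l(l+1) = 72.66; the integer solution is l = 8.

l = 8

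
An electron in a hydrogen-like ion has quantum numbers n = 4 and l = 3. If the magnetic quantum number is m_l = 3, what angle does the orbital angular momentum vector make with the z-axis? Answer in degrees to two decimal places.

|L| = ℏ√(l(l+1)) = 2√3 ℏ.
L_z = m_l ℏ = 3ℏ.
cos θ = L_z/|L| = 3/√12, so θ ≈ 30.00°.

θ ≈ 30.00°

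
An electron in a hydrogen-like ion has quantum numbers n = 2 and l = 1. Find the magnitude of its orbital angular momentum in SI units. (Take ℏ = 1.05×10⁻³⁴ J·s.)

|L| = 1.48×10⁻³⁴ J·s

|L| = ℏ√(l(l+1)) = ℏ√(1·2) = √2 ℏ
Numerically, |L| = 1.414 × (1.05×10⁻³⁴ J·s) = 1.48×10⁻³⁴ J·s.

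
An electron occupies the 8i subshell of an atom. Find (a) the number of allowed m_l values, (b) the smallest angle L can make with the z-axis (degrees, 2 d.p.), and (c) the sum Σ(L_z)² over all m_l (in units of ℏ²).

13 values; θ_min ≈ 22.21°; Σ(L_z)² = 182 ℏ²

8i means n = 8, l = 6.
There are 2l+1 = 13 values of m_l.
cos θ_min = 6/√42, so θ_min ≈ 22.21°.
Σ m_l² = 182, so Σ(L_z)² = 182 ℏ².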